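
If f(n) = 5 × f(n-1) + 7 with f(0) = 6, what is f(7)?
Computing step by step:
f(0) = 6
f(1) = 5 × 6 + 7 = 37
f(2) = 5 × 37 + 7 = 192
f(3) = 5 × 192 + 7 = 967
f(4) = 5 × 967 + 7 = 4842
f(5) = 5 × 4842 + 7 = 24217
f(6) = 5 × 24217 + 7 = 121092
f(7) = 5 × 121092 + 7 = 605467

605467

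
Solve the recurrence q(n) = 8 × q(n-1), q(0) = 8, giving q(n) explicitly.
Recurrence: q(n) = 8 × q(n-1), initial: q(0) = 8.
Each term is 8 times the previous, so this is geometric with ratio 8. After n steps: q(n) = q(0)·8ⁿ = 8·8ⁿ.

q(n) = 8·8ⁿ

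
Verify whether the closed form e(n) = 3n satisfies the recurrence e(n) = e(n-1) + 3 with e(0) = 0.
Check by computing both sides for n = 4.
From the recurrence with e(0) = 0:
  e(0) = 0, e(1) = 3, e(2) = 6, e(3) = 9, e(4) = 12
  so the recurrence gives e(4) = 12.
From the proposed closed form e(n) = 3n:
  e(4) = 12.
Both sides give 12 at n = 4, and the initial condition(s) match, so the closed form is consistent.

Yes, the closed form is correct.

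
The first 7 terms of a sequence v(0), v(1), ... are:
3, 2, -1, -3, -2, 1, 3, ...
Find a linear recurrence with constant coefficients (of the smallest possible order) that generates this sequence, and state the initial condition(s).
Look for the lowest-order linear relation among consecutive terms.
Observation: v(n) - 1·v(n-1) - (-1)·v(n-2) = 0 holds for the shown terms, and no order-1 relation v(n) = α·v(n-1) + β fits.
Check at n=3: 1·-1 + (-1)·2 = -3. ✓

v(n) = v(n-1) - v(n-2), v(0) = 3, v(1) = 2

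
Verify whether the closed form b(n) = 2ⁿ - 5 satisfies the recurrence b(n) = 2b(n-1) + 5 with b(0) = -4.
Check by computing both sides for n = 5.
From the recurrence with b(0) = -4:
  b(0) = -4, b(1) = -3, b(2) = -1, b(3) = 3, b(4) = 11, b(5) = 27
  so the recurrence gives b(5) = 27.
From the proposed closed form b(n) = 2ⁿ - 5:
  b(5) = 27.
Both sides give 27 at n = 5, and the initial condition(s) match, so the closed form is consistent.

Yes, the closed form is correct.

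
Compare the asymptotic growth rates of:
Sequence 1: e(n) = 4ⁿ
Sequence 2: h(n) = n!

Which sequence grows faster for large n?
Comparing growth rates:
Growth-rate hierarchy: log n ≺ any polynomial ≺ any exponential cⁿ (c>1) ≺ n! ≺ nⁿ.
factorial dominates exponential base 4 asymptotically.

h(n) grows faster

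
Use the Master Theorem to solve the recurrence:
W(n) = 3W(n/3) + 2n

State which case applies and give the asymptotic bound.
Master Theorem template: W(n) = a·W(n/b) + f(n).
Here: a=3, b=3, f(n)=2n
Compute log_b(a) = log_3(3) = 1.
f(n) = 2n = Θ(n). Case 2: W(n) = Θ(n log n).

Case 2: W(n) = Θ(n log n)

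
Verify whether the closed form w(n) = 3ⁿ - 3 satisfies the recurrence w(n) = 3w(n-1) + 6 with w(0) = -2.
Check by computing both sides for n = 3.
From the recurrence with w(0) = -2:
  w(0) = -2, w(1) = 0, w(2) = 6, w(3) = 24
  so the recurrence gives w(3) = 24.
From the proposed closed form w(n) = 3ⁿ - 3:
  w(3) = 24.
Both sides give 24 at n = 3, and the initial condition(s) match, so the closed form is consistent.

Yes, the closed form is correct.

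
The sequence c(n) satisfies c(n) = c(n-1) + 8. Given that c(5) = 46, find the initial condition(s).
c(5) = c(0) + 5·8, so c(0) = 46 - 40 = 6.

c(0) = 6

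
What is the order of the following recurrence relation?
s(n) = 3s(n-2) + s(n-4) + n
The order is the largest lag k for which s(n-k) appears. Here the deepest term is s(n-4) (the n term is non-homogeneous and does not affect the order), so the order is 4.

Order 4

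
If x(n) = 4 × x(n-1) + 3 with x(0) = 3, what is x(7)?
Computing step by step:
x(0) = 3
x(1) = 4 × 3 + 3 = 15
x(2) = 4 × 15 + 3 = 63
x(3) = 4 × 63 + 3 = 255
x(4) = 4 × 255 + 3 = 1023
x(5) = 4 × 1023 + 3 = 4095
x(6) = 4 × 4095 + 3 = 16383
x(7) = 4 × 16383 + 3 = 65535

65535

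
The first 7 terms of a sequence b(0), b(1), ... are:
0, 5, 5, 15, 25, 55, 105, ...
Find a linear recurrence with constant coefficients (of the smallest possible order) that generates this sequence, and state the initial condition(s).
Look for the lowest-order linear relation among consecutive terms.
Observation: b(n) - 1·b(n-1) - (2)·b(n-2) = 0 holds for the shown terms, and no order-1 relation b(n) = α·b(n-1) + β fits.
Check at n=3: 1·5 + (2)·5 = 15. ✓

b(n) = b(n-1) + 2b(n-2), b(0) = 0, b(1) = 5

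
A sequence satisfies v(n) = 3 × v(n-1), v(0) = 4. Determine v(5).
Computing step by step:
v(0) = 4
v(1) = 3 × 4 = 12
v(2) = 3 × 12 = 36
v(3) = 3 × 36 = 108
v(4) = 3 × 108 = 324
v(5) = 3 × 324 = 972

972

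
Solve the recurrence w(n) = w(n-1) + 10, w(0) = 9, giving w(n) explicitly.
Recurrence: w(n) = w(n-1) + 10, initial: w(0) = 9.
Each step adds 10, so w(n) = w(0) + 10n = 10n + 9.

w(n) = 10n + 9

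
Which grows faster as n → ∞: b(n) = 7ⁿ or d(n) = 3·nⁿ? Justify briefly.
Comparing growth rates:
Growth-rate hierarchy: log n ≺ any polynomial ≺ any exponential cⁿ (c>1) ≺ n! ≺ nⁿ.
super-exponential nⁿ dominates exponential base 7 asymptotically.

d(n) grows faster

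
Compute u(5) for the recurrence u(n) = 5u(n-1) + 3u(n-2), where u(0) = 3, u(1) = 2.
Computing the sequence terms:
3, 2, 19, 101, 562, 3113

3113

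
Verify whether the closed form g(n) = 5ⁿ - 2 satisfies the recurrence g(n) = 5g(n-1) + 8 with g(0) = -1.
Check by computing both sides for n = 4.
From the recurrence with g(0) = -1:
  g(0) = -1, g(1) = 3, g(2) = 23, g(3) = 123, g(4) = 623
  so the recurrence gives g(4) = 623.
From the proposed closed form g(n) = 5ⁿ - 2:
  g(4) = 623.
Both sides give 623 at n = 4, and the initial condition(s) match, so the closed form is consistent.

Yes, the closed form is correct.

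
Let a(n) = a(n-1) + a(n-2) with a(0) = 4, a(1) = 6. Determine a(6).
Computing the sequence terms:
4, 6, 10, 16, 26, 42, 68

68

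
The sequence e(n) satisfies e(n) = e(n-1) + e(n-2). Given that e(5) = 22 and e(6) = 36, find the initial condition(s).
Work backwards using e(k) = e(k+2) - e(k+1):
e(4) = e(6) - e(5) = 36 - 22 = 14
e(3) = e(5) - e(4) = 22 - 14 = 8
e(2) = e(4) - e(3) = 14 - 8 = 6
e(1) = e(3) - e(2) = 8 - 6 = 2
e(0) = e(2) - e(1) = 6 - 2 = 4

e(0) = 4, e(1) = 2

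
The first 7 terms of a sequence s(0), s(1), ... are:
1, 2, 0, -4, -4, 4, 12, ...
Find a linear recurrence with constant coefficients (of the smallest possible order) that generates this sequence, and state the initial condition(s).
Look for the lowest-order linear relation among consecutive terms.
Observation: s(n) - 1·s(n-1) - (-2)·s(n-2) = 0 holds for the shown terms, and no order-1 relation s(n) = α·s(n-1) + β fits.
Check at n=3: 1·0 + (-2)·2 = -4. ✓

s(n) = s(n-1) - 2s(n-2), s(0) = 1, s(1) = 2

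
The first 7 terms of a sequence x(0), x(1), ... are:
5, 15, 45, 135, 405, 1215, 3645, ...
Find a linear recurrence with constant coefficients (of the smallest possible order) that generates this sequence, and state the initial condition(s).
Look for the lowest-order linear relation among consecutive terms.
Observation: each term is 3× the previous.
Check at n=2: 3·15 = 45. ✓

x(n) = 3 × x(n-1), x(0) = 5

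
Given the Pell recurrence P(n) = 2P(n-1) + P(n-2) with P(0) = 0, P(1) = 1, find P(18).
Computing the sequence terms:
0, 1, 2, 5, 12, 29, 70, 169, 408, 985, 2378, 5741, 13860, 33461, 80782, 195025, 470832, 1136689, 2744210

2744210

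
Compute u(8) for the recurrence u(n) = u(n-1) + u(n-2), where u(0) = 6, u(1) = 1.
Computing the sequence terms:
6, 1, 7, 8, 15, 23, 38, 61, 99

99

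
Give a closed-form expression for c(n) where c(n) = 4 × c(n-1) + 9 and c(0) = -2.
Recurrence: c(n) = 4 × c(n-1) + 9, initial: c(0) = -2.
Try c(n) = A·4ⁿ + C. Substituting: A·4ⁿ + C = 4(A·4ⁿ⁻¹ + C) + 9 = A·4ⁿ + 4C + 9, so C = 4C + 9, giving C = -3. Then c(0) = A - 3 = -2 gives A = 1.

c(n) = 4ⁿ - 3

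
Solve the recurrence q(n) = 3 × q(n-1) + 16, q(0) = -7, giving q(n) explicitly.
Recurrence: q(n) = 3 × q(n-1) + 16, initial: q(0) = -7.
Try q(n) = A·3ⁿ + C. Substituting: A·3ⁿ + C = 3(A·3ⁿ⁻¹ + C) + 16 = A·3ⁿ + 3C + 16, so C = 3C + 16, giving C = -8. Then q(0) = A - 8 = -7 gives A = 1.

q(n) = 3ⁿ - 8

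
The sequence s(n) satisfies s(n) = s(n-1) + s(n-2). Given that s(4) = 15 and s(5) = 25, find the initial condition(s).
Work backwards using s(k) = s(k+2) - s(k+1):
s(3) = s(5) - s(4) = 25 - 15 = 10
s(2) = s(4) - s(3) = 15 - 10 = 5
s(1) = s(3) - s(2) = 10 - 5 = 5
s(0) = s(2) - s(1) = 5 - 5 = 0

s(0) = 0, s(1) = 5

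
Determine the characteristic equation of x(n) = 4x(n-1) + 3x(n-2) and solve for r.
Substitute x(n) = rⁿ and divide through by rⁿ⁻²: r² - 4r - 3 = 0
Discriminant: 4² + 4·3 = 28, not a perfect square, so by the quadratic formula r = (4 ± √28)/2.
General solution: x(n) = A·r₁ⁿ + B·r₂ⁿ where r₁,r₂ = (4 ± √28)/2

Characteristic: r² - 4r - 3 = 0, Roots: r = (4 ± √28)/2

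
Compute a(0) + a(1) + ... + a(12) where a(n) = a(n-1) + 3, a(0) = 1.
Computing the sequence terms: 1, 4, 7, 10, 13, 16, 19, 22, 25, 28, 31, 34, 37
Adding these values together:

247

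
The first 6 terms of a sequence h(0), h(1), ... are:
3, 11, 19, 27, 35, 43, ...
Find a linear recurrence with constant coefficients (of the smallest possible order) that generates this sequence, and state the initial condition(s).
Look for the lowest-order linear relation among consecutive terms.
Observation: consecutive differences are constant (= 8).
Check at n=2: 1·11 + 8 = 19. ✓

h(n) = h(n-1) + 8, h(0) = 3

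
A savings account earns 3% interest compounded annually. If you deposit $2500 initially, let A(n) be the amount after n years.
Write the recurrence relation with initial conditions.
Each year the balance grows by 3%, i.e. is multiplied by 1 + 3/100 = 1.03, so A(n) = 1.03 × A(n-1). The initial deposit gives A(0) = 2500.
Unrolling gives the closed form A(n) = 2500 × (1.03)ⁿ.

A(n) = 1.03 × A(n-1), A(0) = 2500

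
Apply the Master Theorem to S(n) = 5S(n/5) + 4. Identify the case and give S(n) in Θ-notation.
Master Theorem template: S(n) = a·S(n/b) + f(n).
Here: a=5, b=5, f(n)=4
Compute log_b(a) = log_5(5) = 1.
f(n) = 4 = O(n^(1-ε)) with ε = 1. Case 1: S(n) = Θ(n^log_b(a)) = Θ(n).

Case 1: S(n) = Θ(n)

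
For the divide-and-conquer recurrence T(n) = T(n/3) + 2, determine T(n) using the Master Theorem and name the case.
Master Theorem template: T(n) = a·T(n/b) + f(n).
Here: a=1, b=3, f(n)=2
Compute log_b(a) = log_3(1) = 0.
f(n) = 2 = Θ(1). Case 2: T(n) = Θ(log n).

Case 2: T(n) = Θ(log n)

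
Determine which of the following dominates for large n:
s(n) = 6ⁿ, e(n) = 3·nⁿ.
Comparing growth rates:
Growth-rate hierarchy: log n ≺ any polynomial ≺ any exponential cⁿ (c>1) ≺ n! ≺ nⁿ.
super-exponential nⁿ dominates exponential base 6 asymptotically.

e(n) grows faster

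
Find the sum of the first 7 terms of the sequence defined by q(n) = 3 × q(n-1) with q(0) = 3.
Computing the sequence terms: 3, 9, 27, 81, 243, 729, 2187
Adding these values together:

3279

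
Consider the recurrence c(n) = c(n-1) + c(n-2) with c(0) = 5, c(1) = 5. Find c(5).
Computing the sequence terms:
5, 5, 10, 15, 25, 40

40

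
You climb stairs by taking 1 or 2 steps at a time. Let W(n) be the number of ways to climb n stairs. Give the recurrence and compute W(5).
Condition on the size of the last step (1 to 2): before it there were n-1, …, n-2 stairs climbed, and these cases are disjoint, so W(n) = W(n-1) + W(n-2) (Fibonacci-type sequence).
Initial conditions by direct count (compositions of i into parts ≤ 2): W(1) = 1; W(2) = 2.
Iterating the recurrence: W(3) = 3, W(4) = 5, W(5) = 8.

W(n) = W(n-1) + W(n-2), W(1) = 1, W(2) = 2; W(5) = 8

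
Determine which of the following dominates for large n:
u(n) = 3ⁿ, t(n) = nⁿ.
Comparing growth rates:
Growth-rate hierarchy: log n ≺ any polynomial ≺ any exponential cⁿ (c>1) ≺ n! ≺ nⁿ.
super-exponential nⁿ dominates exponential base 3 asymptotically.

t(n) grows faster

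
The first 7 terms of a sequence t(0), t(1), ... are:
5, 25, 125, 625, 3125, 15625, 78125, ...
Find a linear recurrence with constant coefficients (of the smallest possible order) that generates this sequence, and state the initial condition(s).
Look for the lowest-order linear relation among consecutive terms.
Observation: each term is 5× the previous.
Check at n=2: 5·25 = 125. ✓

t(n) = 5 × t(n-1), t(0) = 5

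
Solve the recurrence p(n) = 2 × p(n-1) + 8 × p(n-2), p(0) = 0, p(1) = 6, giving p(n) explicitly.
Recurrence: p(n) = 2 × p(n-1) + 8 × p(n-2), initial: p(0) = 0, p(1) = 6.
Characteristic equation: r² - 2r - 8 = 0, which factors as (r - 4)(r + 2) = 0, so r = 4, -2. General solution p(n) = A·4ⁿ + B·(-2)ⁿ. From p(0) = 0: A + B = 0. From p(1) = 6: 4A - 2B = 6. Solving gives A = 1, B = -1.

p(n) = 4ⁿ - (-2)ⁿ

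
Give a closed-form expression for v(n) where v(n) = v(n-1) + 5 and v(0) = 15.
Recurrence: v(n) = v(n-1) + 5, initial: v(0) = 15.
Each step adds 5, so v(n) = v(0) + 5n = 5n + 15.

v(n) = 5n + 15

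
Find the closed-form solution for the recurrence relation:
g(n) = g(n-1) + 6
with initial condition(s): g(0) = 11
Recurrence: g(n) = g(n-1) + 6, initial: g(0) = 11.
Each step adds 6, so g(n) = g(0) + 6n = 6n + 11.

g(n) = 6n + 11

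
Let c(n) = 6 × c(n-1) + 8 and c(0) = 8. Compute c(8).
Computing step by step:
c(0) = 8
c(1) = 6 × 8 + 8 = 56
c(2) = 6 × 56 + 8 = 344
c(3) = 6 × 344 + 8 = 2072
c(4) = 6 × 2072 + 8 = 12440
c(5) = 6 × 12440 + 8 = 74648
c(6) = 6 × 74648 + 8 = 447896
c(7) = 6 × 447896 + 8 = 2687384
c(8) = 6 × 2687384 + 8 = 16124312

16124312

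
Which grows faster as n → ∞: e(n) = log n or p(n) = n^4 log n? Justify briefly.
Comparing growth rates:
Growth-rate hierarchy: log n ≺ any polynomial ≺ any exponential cⁿ (c>1) ≺ n! ≺ nⁿ.
polynomial degree 4 (with log factor) dominates logarithmic asymptotically.

p(n) grows faster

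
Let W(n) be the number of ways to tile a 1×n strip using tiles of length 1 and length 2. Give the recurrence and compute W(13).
Condition on the last tile: it has length 1 (leaving a 1×(n-1) strip) or length 2 (leaving a 1×(n-2) strip), so W(n) = W(n-1) + W(n-2) (order-2 linear recurrence).
For 0 ≤ i < 2 only unit tiles fit, so W(i) = 1.
Iterating the recurrence: W(2) = 2, W(3) = 3, W(4) = 5, W(5) = 8, W(6) = 13, W(7) = 21, W(8) = 34, W(9) = 55, W(10) = 89, W(11) = 144, W(12) = 233, W(13) = 377.

W(n) = W(n-1) + W(n-2), with W(i) = 1 for 0 ≤ i < 2; W(13) = 377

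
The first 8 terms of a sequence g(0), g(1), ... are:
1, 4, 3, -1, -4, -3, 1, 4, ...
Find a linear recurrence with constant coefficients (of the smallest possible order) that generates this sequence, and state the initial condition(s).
Look for the lowest-order linear relation among consecutive terms.
Observation: g(n) - 1·g(n-1) - (-1)·g(n-2) = 0 holds for the shown terms, and no order-1 relation g(n) = α·g(n-1) + β fits.
Check at n=3: 1·3 + (-1)·4 = -1. ✓

g(n) = g(n-1) - g(n-2), g(0) = 1, g(1) = 4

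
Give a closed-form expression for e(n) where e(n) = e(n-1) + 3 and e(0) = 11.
Recurrence: e(n) = e(n-1) + 3, initial: e(0) = 11.
Each step adds 3, so e(n) = e(0) + 3n = 3n + 11.

e(n) = 3n + 11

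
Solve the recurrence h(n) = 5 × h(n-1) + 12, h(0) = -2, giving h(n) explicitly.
Recurrence: h(n) = 5 × h(n-1) + 12, initial: h(0) = -2.
Try h(n) = A·5ⁿ + C. Substituting: A·5ⁿ + C = 5(A·5ⁿ⁻¹ + C) + 12 = A·5ⁿ + 5C + 12, so C = 5C + 12, giving C = -3. Then h(0) = A - 3 = -2 gives A = 1.

h(n) = 5ⁿ - 3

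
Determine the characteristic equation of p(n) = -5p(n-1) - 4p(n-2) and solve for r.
Substitute p(n) = rⁿ and divide through by rⁿ⁻²: r² + 5r + 4 = 0
Factor: (r + 4)(r + 1) = 0, so r = -4, -1.
General solution: p(n) = A·(-4)ⁿ + B·(-1)ⁿ

Characteristic: r² + 5r + 4 = 0, Roots: r = -4, -1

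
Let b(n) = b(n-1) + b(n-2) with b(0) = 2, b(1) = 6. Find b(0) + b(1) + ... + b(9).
Computing the sequence terms: 2, 6, 8, 14, 22, 36, 58, 94, 152, 246
Adding these values together:

638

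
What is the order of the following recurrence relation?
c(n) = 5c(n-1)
The order is the largest lag k for which c(n-k) appears. Here the deepest term is c(n-1), so the order is 1.

Order 1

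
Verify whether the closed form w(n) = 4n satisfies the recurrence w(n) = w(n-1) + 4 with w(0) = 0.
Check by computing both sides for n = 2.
From the recurrence with w(0) = 0:
  w(0) = 0, w(1) = 4, w(2) = 8
  so the recurrence gives w(2) = 8.
From the proposed closed form w(n) = 4n:
  w(2) = 8.
Both sides give 8 at n = 2, and the initial condition(s) match, so the closed form is consistent.

Yes, the closed form is correct.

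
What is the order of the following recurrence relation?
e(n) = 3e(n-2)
The order is the largest lag k for which e(n-k) appears. Here the deepest term is e(n-2), so the order is 2.

Order 2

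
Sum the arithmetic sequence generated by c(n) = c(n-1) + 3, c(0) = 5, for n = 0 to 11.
Computing the sequence terms: 5, 8, 11, 14, 17, 20, 23, 26, 29, 32, 35, 38
Adding these values together:

258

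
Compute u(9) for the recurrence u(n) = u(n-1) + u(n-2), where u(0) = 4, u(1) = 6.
Computing the sequence terms:
4, 6, 10, 16, 26, 42, 68, 110, 178, 288

288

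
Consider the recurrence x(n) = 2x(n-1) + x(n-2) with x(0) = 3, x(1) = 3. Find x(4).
Computing the sequence terms:
3, 3, 9, 21, 51

51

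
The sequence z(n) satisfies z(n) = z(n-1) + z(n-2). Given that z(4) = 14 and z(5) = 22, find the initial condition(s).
Work backwards using z(k) = z(k+2) - z(k+1):
z(3) = z(5) - z(4) = 22 - 14 = 8
z(2) = z(4) - z(3) = 14 - 8 = 6
z(1) = z(3) - z(2) = 8 - 6 = 2
z(0) = z(2) - z(1) = 6 - 2 = 4

z(0) = 4, z(1) = 2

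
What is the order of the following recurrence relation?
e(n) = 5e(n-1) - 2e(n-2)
The order is the largest lag k for which e(n-k) appears. Here the deepest term is e(n-2), so the order is 2.

Order 2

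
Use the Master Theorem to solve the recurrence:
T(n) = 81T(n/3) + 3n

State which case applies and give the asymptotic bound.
Master Theorem template: T(n) = a·T(n/b) + f(n).
Here: a=81, b=3, f(n)=3n
Compute log_b(a) = log_3(81) = 4.
f(n) = 3n = O(n^(4-ε)) with ε = 3. Case 1: T(n) = Θ(n^log_b(a)) = Θ(n^4).

Case 1: T(n) = Θ(n^4)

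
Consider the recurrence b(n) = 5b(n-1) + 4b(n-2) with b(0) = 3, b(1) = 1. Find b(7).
Computing the sequence terms:
3, 1, 17, 89, 513, 2921, 16657, 94969

94969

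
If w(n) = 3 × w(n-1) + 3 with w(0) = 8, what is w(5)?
Computing step by step:
w(0) = 8
w(1) = 3 × 8 + 3 = 27
w(2) = 3 × 27 + 3 = 84
w(3) = 3 × 84 + 3 = 255
w(4) = 3 × 255 + 3 = 768
w(5) = 3 × 768 + 3 = 2307

2307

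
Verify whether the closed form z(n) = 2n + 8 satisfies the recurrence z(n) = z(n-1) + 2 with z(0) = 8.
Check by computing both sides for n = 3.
From the recurrence with z(0) = 8:
  z(0) = 8, z(1) = 10, z(2) = 12, z(3) = 14
  so the recurrence gives z(3) = 14.
From the proposed closed form z(n) = 2n + 8:
  z(3) = 14.
Both sides give 14 at n = 3, and the initial condition(s) match, so the closed form is consistent.

Yes, the closed form is correct.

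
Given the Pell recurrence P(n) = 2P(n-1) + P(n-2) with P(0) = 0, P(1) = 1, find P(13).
Computing the sequence terms:
0, 1, 2, 5, 12, 29, 70, 169, 408, 985, 2378, 5741, 13860, 33461

33461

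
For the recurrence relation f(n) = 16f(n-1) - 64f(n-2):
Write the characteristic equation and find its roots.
Substitute f(n) = rⁿ and divide through by rⁿ⁻²: r² - 16r + 64 = 0
Factor: (r - 8)² = 0, so r = 8 (double root).
General solution: f(n) = (A + Bn)·8ⁿ

Characteristic: r² - 16r + 64 = 0, Roots: r = 8 (double root)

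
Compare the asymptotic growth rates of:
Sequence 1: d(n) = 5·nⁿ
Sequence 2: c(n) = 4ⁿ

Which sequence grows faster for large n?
Comparing growth rates:
Growth-rate hierarchy: log n ≺ any polynomial ≺ any exponential cⁿ (c>1) ≺ n! ≺ nⁿ.
super-exponential nⁿ dominates exponential base 4 asymptotically.

d(n) grows faster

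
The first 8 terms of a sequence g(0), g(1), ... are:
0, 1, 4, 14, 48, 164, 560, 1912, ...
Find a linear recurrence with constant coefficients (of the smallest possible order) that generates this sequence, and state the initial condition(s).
Look for the lowest-order linear relation among consecutive terms.
Observation: g(n) - 4·g(n-1) - (-2)·g(n-2) = 0 holds for the shown terms, and no order-1 relation g(n) = α·g(n-1) + β fits.
Check at n=3: 4·4 + (-2)·1 = 14. ✓

g(n) = 4g(n-1) - 2g(n-2), g(0) = 0, g(1) = 1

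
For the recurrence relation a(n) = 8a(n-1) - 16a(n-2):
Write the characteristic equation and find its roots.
Substitute a(n) = rⁿ and divide through by rⁿ⁻²: r² - 8r + 16 = 0
Factor: (r - 4)² = 0, so r = 4 (double root).
General solution: a(n) = (A + Bn)·4ⁿ

Characteristic: r² - 8r + 16 = 0, Roots: r = 4 (double root)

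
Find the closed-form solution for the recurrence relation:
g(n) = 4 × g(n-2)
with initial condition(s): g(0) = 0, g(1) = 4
Recurrence: g(n) = 4 × g(n-2), initial: g(0) = 0, g(1) = 4.
Characteristic equation: r² - 4 = 0, which factors as (r - 2)(r + 2) = 0, so r = 2, -2. General solution g(n) = A·2ⁿ + B·(-2)ⁿ. From g(0) = 0: A + B = 0. From g(1) = 4: 2A - 2B = 4. Solving gives A = 1, B = -1.

g(n) = 2ⁿ - (-2)ⁿ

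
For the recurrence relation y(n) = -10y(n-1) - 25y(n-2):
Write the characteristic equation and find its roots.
Substitute y(n) = rⁿ and divide through by rⁿ⁻²: r² + 10r + 25 = 0
Factor: (r + 5)² = 0, so r = -5 (double root).
General solution: y(n) = (A + Bn)·(-5)ⁿ

Characteristic: r² + 10r + 25 = 0, Roots: r = -5 (double root)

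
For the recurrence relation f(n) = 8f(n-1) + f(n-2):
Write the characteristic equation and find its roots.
Substitute f(n) = rⁿ and divide through by rⁿ⁻²: r² - 8r - 1 = 0
Discriminant: 8² + 4·1 = 68, not a perfect square, so by the quadratic formula r = (8 ± √68)/2.
General solution: f(n) = A·r₁ⁿ + B·r₂ⁿ where r₁,r₂ = (8 ± √68)/2

Characteristic: r² - 8r - 1 = 0, Roots: r = (8 ± √68)/2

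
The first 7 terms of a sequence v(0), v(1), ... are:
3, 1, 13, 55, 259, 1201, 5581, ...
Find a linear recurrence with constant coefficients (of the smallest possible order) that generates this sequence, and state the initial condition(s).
Look for the lowest-order linear relation among consecutive terms.
Observation: v(n) - 4·v(n-1) - (3)·v(n-2) = 0 holds for the shown terms, and no order-1 relation v(n) = α·v(n-1) + β fits.
Check at n=3: 4·13 + (3)·1 = 55. ✓

v(n) = 4v(n-1) + 3v(n-2), v(0) = 3, v(1) = 1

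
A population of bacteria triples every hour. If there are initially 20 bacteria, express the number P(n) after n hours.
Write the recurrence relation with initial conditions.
Each hour multiplies the count by 3, so the count after n hours depends only on the count after n-1 hours: P(n) = 3 × P(n-1). The starting count gives P(0) = 20.
Unrolling n times gives the closed form P(n) = 20 × 3ⁿ.

P(n) = 3 × P(n-1), P(0) = 20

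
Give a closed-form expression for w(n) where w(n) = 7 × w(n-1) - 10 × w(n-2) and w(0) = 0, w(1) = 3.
Recurrence: w(n) = 7 × w(n-1) - 10 × w(n-2), initial: w(0) = 0, w(1) = 3.
Characteristic equation: r² - 7r + 10 = 0, which factors as (r - 5)(r - 2) = 0, so r = 5, 2. General solution w(n) = A·5ⁿ + B·2ⁿ. From w(0) = 0: A + B = 0. From w(1) = 3: 5A + 2B = 3. Solving gives A = 1, B = -1.

w(n) = 5ⁿ - 2ⁿ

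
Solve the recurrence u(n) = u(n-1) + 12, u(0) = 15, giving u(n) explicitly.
Recurrence: u(n) = u(n-1) + 12, initial: u(0) = 15.
Each step adds 12, so u(n) = u(0) + 12n = 12n + 15.

u(n) = 12n + 15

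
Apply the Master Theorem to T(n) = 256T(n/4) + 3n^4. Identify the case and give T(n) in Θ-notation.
Master Theorem template: T(n) = a·T(n/b) + f(n).
Here: a=256, b=4, f(n)=3n^4
Compute log_b(a) = log_4(256) = 4.
f(n) = 3n^4 = Θ(n^4). Case 2: T(n) = Θ(n^4 log n).

Case 2: T(n) = Θ(n^4 log n)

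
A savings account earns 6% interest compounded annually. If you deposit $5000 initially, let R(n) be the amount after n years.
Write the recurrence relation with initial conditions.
Each year the balance grows by 6%, i.e. is multiplied by 1 + 6/100 = 1.06, so R(n) = 1.06 × R(n-1). The initial deposit gives R(0) = 5000.
Unrolling gives the closed form R(n) = 5000 × (1.06)ⁿ.

R(n) = 1.06 × R(n-1), R(0) = 5000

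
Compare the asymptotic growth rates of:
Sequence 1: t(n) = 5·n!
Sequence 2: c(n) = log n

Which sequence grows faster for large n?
Comparing growth rates:
Growth-rate hierarchy: log n ≺ any polynomial ≺ any exponential cⁿ (c>1) ≺ n! ≺ nⁿ.
factorial dominates logarithmic asymptotically.

t(n) grows faster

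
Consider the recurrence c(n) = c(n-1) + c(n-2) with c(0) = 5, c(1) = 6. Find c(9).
Computing the sequence terms:
5, 6, 11, 17, 28, 45, 73, 118, 191, 309

309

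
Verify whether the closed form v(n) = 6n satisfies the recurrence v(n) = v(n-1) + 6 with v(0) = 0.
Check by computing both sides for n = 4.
From the recurrence with v(0) = 0:
  v(0) = 0, v(1) = 6, v(2) = 12, v(3) = 18, v(4) = 24
  so the recurrence gives v(4) = 24.
From the proposed closed form v(n) = 6n:
  v(4) = 24.
Both sides give 24 at n = 4, and the initial condition(s) match, so the closed form is consistent.

Yes, the closed form is correct.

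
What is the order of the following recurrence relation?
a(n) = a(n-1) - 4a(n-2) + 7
The order is the largest lag k for which a(n-k) appears. Here the deepest term is a(n-2) (the 7 term is non-homogeneous and does not affect the order), so the order is 2.

Order 2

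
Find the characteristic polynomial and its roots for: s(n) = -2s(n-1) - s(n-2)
Substitute s(n) = rⁿ and divide through by rⁿ⁻²: r² + 2r + 1 = 0
Factor: (r + 1)² = 0, so r = -1 (double root).
General solution: s(n) = (A + Bn)·(-1)ⁿ

Characteristic: r² + 2r + 1 = 0, Roots: r = -1 (double root)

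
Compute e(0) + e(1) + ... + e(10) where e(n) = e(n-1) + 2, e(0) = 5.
Computing the sequence terms: 5, 7, 9, 11, 13, 15, 17, 19, 21, 23, 25
Adding these values together:

165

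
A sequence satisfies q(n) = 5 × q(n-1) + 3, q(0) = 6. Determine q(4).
Computing step by step:
q(0) = 6
q(1) = 5 × 6 + 3 = 33
q(2) = 5 × 33 + 3 = 168
q(3) = 5 × 168 + 3 = 843
q(4) = 5 × 843 + 3 = 4218

4218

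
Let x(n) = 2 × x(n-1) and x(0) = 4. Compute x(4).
Computing step by step:
x(0) = 4
x(1) = 2 × 4 = 8
x(2) = 2 × 8 = 16
x(3) = 2 × 16 = 32
x(4) = 2 × 32 = 64

64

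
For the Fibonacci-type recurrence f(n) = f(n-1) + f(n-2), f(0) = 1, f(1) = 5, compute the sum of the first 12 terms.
Computing the sequence terms: 1, 5, 6, 11, 17, 28, 45, 73, 118, 191, 309, 500
Adding these values together:

1304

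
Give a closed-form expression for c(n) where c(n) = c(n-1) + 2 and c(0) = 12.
Recurrence: c(n) = c(n-1) + 2, initial: c(0) = 12.
Each step adds 2, so c(n) = c(0) + 2n = 2n + 12.

c(n) = 2n + 12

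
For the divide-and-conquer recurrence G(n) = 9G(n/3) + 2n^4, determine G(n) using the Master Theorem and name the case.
Master Theorem template: G(n) = a·G(n/b) + f(n).
Here: a=9, b=3, f(n)=2n^4
Compute log_b(a) = log_3(9) = 2.
f(n) = 2n^4 = Ω(n^(2+ε)) with ε = 2, and the regularity condition holds (a·f(n/b) = (a/b^4)·f(n) with a/b^4 = 3^-2 < 1). Case 3: G(n) = Θ(f(n)) = Θ(n^4).

Case 3: G(n) = Θ(n^4)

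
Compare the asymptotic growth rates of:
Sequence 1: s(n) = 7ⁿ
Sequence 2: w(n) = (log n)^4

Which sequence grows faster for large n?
Comparing growth rates:
Growth-rate hierarchy: log n ≺ any polynomial ≺ any exponential cⁿ (c>1) ≺ n! ≺ nⁿ.
exponential base 7 dominates polylogarithmic (log n)^4 asymptotically.

s(n) grows faster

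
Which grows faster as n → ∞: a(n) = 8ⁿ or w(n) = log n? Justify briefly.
Comparing growth rates:
Growth-rate hierarchy: log n ≺ any polynomial ≺ any exponential cⁿ (c>1) ≺ n! ≺ nⁿ.
exponential base 8 dominates logarithmic asymptotically.

a(n) grows faster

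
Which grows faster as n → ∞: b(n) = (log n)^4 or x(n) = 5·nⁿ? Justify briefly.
Comparing growth rates:
Growth-rate hierarchy: log n ≺ any polynomial ≺ any exponential cⁿ (c>1) ≺ n! ≺ nⁿ.
super-exponential nⁿ dominates polylogarithmic (log n)^4 asymptotically.

x(n) grows faster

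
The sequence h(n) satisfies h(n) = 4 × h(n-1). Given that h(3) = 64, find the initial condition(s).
In general h(n) = 4ⁿ · h(0). At n = 3: h(0) = h(3) / 4^3 = 64 / 64 = 1.

h(0) = 1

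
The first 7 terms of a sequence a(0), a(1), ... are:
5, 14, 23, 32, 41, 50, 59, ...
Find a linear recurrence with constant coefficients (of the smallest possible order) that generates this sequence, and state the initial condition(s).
Look for the lowest-order linear relation among consecutive terms.
Observation: consecutive differences are constant (= 9).
Check at n=2: 1·14 + 9 = 23. ✓

a(n) = a(n-1) + 9, a(0) = 5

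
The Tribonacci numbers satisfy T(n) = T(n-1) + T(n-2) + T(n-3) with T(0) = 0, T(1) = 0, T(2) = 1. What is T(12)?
Computing the sequence terms:
0, 0, 1, 1, 2, 4, 7, 13, 24, 44, 81, 149, 274

274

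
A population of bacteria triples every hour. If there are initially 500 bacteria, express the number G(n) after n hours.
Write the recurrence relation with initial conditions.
Each hour multiplies the count by 3, so the count after n hours depends only on the count after n-1 hours: G(n) = 3 × G(n-1). The starting count gives G(0) = 500.
Unrolling n times gives the closed form G(n) = 500 × 3ⁿ.

G(n) = 3 × G(n-1), G(0) = 500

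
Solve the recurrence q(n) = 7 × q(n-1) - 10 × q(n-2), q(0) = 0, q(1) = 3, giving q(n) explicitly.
Recurrence: q(n) = 7 × q(n-1) - 10 × q(n-2), initial: q(0) = 0, q(1) = 3.
Characteristic equation: r² - 7r + 10 = 0, which factors as (r - 5)(r - 2) = 0, so r = 5, 2. General solution q(n) = A·5ⁿ + B·2ⁿ. From q(0) = 0: A + B = 0. From q(1) = 3: 5A + 2B = 3. Solving gives A = 1, B = -1.

q(n) = 5ⁿ - 2ⁿ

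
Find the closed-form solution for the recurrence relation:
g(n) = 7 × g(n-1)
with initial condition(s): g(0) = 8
Recurrence: g(n) = 7 × g(n-1), initial: g(0) = 8.
Each term is 7 times the previous, so this is geometric with ratio 7. After n steps: g(n) = g(0)·7ⁿ = 8·7ⁿ.

g(n) = 8·7ⁿ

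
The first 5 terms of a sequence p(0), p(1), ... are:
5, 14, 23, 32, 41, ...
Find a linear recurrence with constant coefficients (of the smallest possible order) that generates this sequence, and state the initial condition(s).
Look for the lowest-order linear relation among consecutive terms.
Observation: consecutive differences are constant (= 9).
Check at n=2: 1·14 + 9 = 23. ✓

p(n) = p(n-1) + 9, p(0) = 5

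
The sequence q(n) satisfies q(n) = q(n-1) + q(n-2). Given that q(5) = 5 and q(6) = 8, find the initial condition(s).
Work backwards using q(k) = q(k+2) - q(k+1):
q(4) = q(6) - q(5) = 8 - 5 = 3
q(3) = q(5) - q(4) = 5 - 3 = 2
q(2) = q(4) - q(3) = 3 - 2 = 1
q(1) = q(3) - q(2) = 2 - 1 = 1
q(0) = q(2) - q(1) = 1 - 1 = 0

q(0) = 0, q(1) = 1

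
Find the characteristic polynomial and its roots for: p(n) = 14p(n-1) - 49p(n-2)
Substitute p(n) = rⁿ and divide through by rⁿ⁻²: r² - 14r + 49 = 0
Factor: (r - 7)² = 0, so r = 7 (double root).
General solution: p(n) = (A + Bn)·7ⁿ

Characteristic: r² - 14r + 49 = 0, Roots: r = 7 (double root)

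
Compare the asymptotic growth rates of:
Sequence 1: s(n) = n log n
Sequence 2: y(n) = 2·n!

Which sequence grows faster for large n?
Comparing growth rates:
Growth-rate hierarchy: log n ≺ any polynomial ≺ any exponential cⁿ (c>1) ≺ n! ≺ nⁿ.
factorial dominates polynomial degree 1 (with log factor) asymptotically.

y(n) grows faster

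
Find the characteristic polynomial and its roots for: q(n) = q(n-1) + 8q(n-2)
Substitute q(n) = rⁿ and divide through by rⁿ⁻²: r² - r - 8 = 0
Discriminant: 1² + 4·8 = 33, not a perfect square, so by the quadratic formula r = (1 ± √33)/2.
General solution: q(n) = A·r₁ⁿ + B·r₂ⁿ where r₁,r₂ = (1 ± √33)/2

Characteristic: r² - r - 8 = 0, Roots: r = (1 ± √33)/2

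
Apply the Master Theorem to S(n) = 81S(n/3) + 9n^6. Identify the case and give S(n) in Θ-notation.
Master Theorem template: S(n) = a·S(n/b) + f(n).
Here: a=81, b=3, f(n)=9n^6
Compute log_b(a) = log_3(81) = 4.
f(n) = 9n^6 = Ω(n^(4+ε)) with ε = 2, and the regularity condition holds (a·f(n/b) = (a/b^6)·f(n) with a/b^6 = 3^-2 < 1). Case 3: S(n) = Θ(f(n)) = Θ(n^6).

Case 3: S(n) = Θ(n^6)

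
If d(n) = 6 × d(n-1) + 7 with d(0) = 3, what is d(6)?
Computing step by step:
d(0) = 3
d(1) = 6 × 3 + 7 = 25
d(2) = 6 × 25 + 7 = 157
d(3) = 6 × 157 + 7 = 949
d(4) = 6 × 949 + 7 = 5701
d(5) = 6 × 5701 + 7 = 34213
d(6) = 6 × 34213 + 7 = 205285

205285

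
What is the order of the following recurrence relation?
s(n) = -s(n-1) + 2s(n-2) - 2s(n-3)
The order is the largest lag k for which s(n-k) appears. Here the deepest term is s(n-3), so the order is 3.

Order 3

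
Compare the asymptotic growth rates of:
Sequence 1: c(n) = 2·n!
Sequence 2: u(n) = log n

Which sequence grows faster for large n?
Comparing growth rates:
Growth-rate hierarchy: log n ≺ any polynomial ≺ any exponential cⁿ (c>1) ≺ n! ≺ nⁿ.
factorial dominates logarithmic asymptotically.

c(n) grows faster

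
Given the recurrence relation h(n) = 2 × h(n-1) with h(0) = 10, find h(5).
Computing step by step:
h(0) = 10
h(1) = 2 × 10 = 20
h(2) = 2 × 20 = 40
h(3) = 2 × 40 = 80
h(4) = 2 × 80 = 160
h(5) = 2 × 160 = 320

320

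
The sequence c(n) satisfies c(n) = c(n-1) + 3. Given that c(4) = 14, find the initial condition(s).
c(4) = c(0) + 4·3, so c(0) = 14 - 12 = 2.

c(0) = 2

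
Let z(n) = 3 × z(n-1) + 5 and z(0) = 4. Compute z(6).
Computing step by step:
z(0) = 4
z(1) = 3 × 4 + 5 = 17
z(2) = 3 × 17 + 5 = 56
z(3) = 3 × 56 + 5 = 173
z(4) = 3 × 173 + 5 = 524
z(5) = 3 × 524 + 5 = 1577
z(6) = 3 × 1577 + 5 = 4736

4736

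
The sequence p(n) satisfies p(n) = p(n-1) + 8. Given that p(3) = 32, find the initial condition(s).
p(3) = p(0) + 3·8, so p(0) = 32 - 24 = 8.

p(0) = 8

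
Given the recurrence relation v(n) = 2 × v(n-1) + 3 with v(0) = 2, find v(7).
Computing step by step:
v(0) = 2
v(1) = 2 × 2 + 3 = 7
v(2) = 2 × 7 + 3 = 17
v(3) = 2 × 17 + 3 = 37
v(4) = 2 × 37 + 3 = 77
v(5) = 2 × 77 + 3 = 157
v(6) = 2 × 157 + 3 = 317
v(7) = 2 × 317 + 3 = 637

637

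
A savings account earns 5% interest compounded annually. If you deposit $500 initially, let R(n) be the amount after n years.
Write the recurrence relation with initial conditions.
Each year the balance grows by 5%, i.e. is multiplied by 1 + 5/100 = 1.05, so R(n) = 1.05 × R(n-1). The initial deposit gives R(0) = 500.
Unrolling gives the closed form R(n) = 500 × (1.05)ⁿ.

R(n) = 1.05 × R(n-1), R(0) = 500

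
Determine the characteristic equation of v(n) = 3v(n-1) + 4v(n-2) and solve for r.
Substitute v(n) = rⁿ and divide through by rⁿ⁻²: r² - 3r - 4 = 0
Factor: (r - 4)(r + 1) = 0, so r = 4, -1.
General solution: v(n) = A·4ⁿ + B·(-1)ⁿ

Characteristic: r² - 3r - 4 = 0, Roots: r = 4, -1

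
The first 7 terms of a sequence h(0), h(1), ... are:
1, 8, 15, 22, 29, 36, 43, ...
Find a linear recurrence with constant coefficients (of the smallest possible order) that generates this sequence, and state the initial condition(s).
Look for the lowest-order linear relation among consecutive terms.
Observation: consecutive differences are constant (= 7).
Check at n=2: 1·8 + 7 = 15. ✓

h(n) = h(n-1) + 7, h(0) = 1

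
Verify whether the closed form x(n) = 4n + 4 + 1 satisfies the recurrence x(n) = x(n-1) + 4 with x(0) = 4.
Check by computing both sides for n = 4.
From the recurrence with x(0) = 4:
  x(0) = 4, x(1) = 8, x(2) = 12, x(3) = 16, x(4) = 20
  so the recurrence gives x(4) = 20.
From the proposed closed form x(n) = 4n + 4 + 1:
  x(4) = 21.
The recurrence gives 20 but the closed form gives 21, so the closed form does not satisfy the recurrence.

No, the closed form is incorrect.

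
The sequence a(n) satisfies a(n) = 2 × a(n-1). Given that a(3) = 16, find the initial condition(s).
In general a(n) = 2ⁿ · a(0). At n = 3: a(0) = a(3) / 2^3 = 16 / 8 = 2.

a(0) = 2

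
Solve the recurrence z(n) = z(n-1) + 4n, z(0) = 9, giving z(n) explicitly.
Recurrence: z(n) = z(n-1) + 4n, initial: z(0) = 9.
Telescoping: z(n) = z(0) + 4·Σᵢ₌₁ⁿ i = 9 + 4·n(n+1)/2.

z(n) = 4·n(n+1)/2 + 9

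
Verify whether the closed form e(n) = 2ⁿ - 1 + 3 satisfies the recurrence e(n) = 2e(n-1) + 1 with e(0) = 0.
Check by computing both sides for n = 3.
From the recurrence with e(0) = 0:
  e(0) = 0, e(1) = 1, e(2) = 3, e(3) = 7
  so the recurrence gives e(3) = 7.
From the proposed closed form e(n) = 2ⁿ - 1 + 3:
  e(3) = 10.
The recurrence gives 7 but the closed form gives 10, so the closed form does not satisfy the recurrence.

No, the closed form is incorrect.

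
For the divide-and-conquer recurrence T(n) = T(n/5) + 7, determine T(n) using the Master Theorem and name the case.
Master Theorem template: T(n) = a·T(n/b) + f(n).
Here: a=1, b=5, f(n)=7
Compute log_b(a) = log_5(1) = 0.
f(n) = 7 = Θ(1). Case 2: T(n) = Θ(log n).

Case 2: T(n) = Θ(log n)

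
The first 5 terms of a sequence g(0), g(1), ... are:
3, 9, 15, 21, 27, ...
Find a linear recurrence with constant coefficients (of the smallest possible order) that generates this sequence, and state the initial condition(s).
Look for the lowest-order linear relation among consecutive terms.
Observation: consecutive differences are constant (= 6).
Check at n=2: 1·9 + 6 = 15. ✓

g(n) = g(n-1) + 6, g(0) = 3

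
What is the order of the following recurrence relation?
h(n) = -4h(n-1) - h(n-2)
The order is the largest lag k for which h(n-k) appears. Here the deepest term is h(n-2), so the order is 2.

Order 2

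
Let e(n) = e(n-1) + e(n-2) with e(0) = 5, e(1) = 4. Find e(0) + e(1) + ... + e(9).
Computing the sequence terms: 5, 4, 9, 13, 22, 35, 57, 92, 149, 241
Adding these values together:

627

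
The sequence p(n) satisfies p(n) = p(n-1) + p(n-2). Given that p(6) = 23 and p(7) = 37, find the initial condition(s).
Work backwards using p(k) = p(k+2) - p(k+1):
p(5) = p(7) - p(6) = 37 - 23 = 14
p(4) = p(6) - p(5) = 23 - 14 = 9
p(3) = p(5) - p(4) = 14 - 9 = 5
p(2) = p(4) - p(3) = 9 - 5 = 4
p(1) = p(3) - p(2) = 5 - 4 = 1
p(0) = p(2) - p(1) = 4 - 1 = 3

p(0) = 3, p(1) = 1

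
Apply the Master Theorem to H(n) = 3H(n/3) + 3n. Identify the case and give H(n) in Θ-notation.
Master Theorem template: H(n) = a·H(n/b) + f(n).
Here: a=3, b=3, f(n)=3n
Compute log_b(a) = log_3(3) = 1.
f(n) = 3n = Θ(n). Case 2: H(n) = Θ(n log n).

Case 2: H(n) = Θ(n log n)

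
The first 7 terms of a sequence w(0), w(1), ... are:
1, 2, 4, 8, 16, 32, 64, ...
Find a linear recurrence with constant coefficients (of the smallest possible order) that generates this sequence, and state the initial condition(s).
Look for the lowest-order linear relation among consecutive terms.
Observation: each term is 2× the previous.
Check at n=2: 2·2 = 4. ✓

w(n) = 2 × w(n-1), w(0) = 1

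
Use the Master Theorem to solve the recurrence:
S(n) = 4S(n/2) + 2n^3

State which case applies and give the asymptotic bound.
Master Theorem template: S(n) = a·S(n/b) + f(n).
Here: a=4, b=2, f(n)=2n^3
Compute log_b(a) = log_2(4) = 2.
f(n) = 2n^3 = Ω(n^(2+ε)) with ε = 1, and the regularity condition holds (a·f(n/b) = (a/b^3)·f(n) with a/b^3 = 2^-1 < 1). Case 3: S(n) = Θ(f(n)) = Θ(n^3).

Case 3: S(n) = Θ(n^3)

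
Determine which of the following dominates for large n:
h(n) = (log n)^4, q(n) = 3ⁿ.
Comparing growth rates:
Growth-rate hierarchy: log n ≺ any polynomial ≺ any exponential cⁿ (c>1) ≺ n! ≺ nⁿ.
exponential base 3 dominates polylogarithmic (log n)^4 asymptotically.

q(n) grows faster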